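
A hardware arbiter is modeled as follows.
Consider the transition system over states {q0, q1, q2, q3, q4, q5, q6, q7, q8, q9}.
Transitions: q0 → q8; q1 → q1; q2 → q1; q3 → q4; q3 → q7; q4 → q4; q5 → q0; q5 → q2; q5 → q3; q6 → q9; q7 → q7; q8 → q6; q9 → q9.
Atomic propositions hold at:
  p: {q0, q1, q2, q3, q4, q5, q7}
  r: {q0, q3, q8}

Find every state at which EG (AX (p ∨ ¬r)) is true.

{q1, q2, q3, q4, q5, q6, q7, q8, q9}

Sat(¬r) = {q1, q2, q4, q5, q6, q7, q9}
Sat(p ∨ ¬r) = {q0, q1, q2, q3, q4, q5, q6, q7, q9}
Sat(AX (p ∨ ¬r)) = {s : every successor in {q0, q1, q2, q3, q4, q5, q6, q7, q9}} = {q1, q2, q3, q4, q5, q6, q7, q8, q9}
EG (AX (p ∨ ¬r)): greatest fixpoint, start Z0 = {q1, q2, q3, q4, q5, q6, q7, q8, q9}, keep only states in Sat with some successor in Z. Already a fixed point.
Sat(EG (AX (p ∨ ¬r))) = {q1, q2, q3, q4, q5, q6, q7, q8, q9}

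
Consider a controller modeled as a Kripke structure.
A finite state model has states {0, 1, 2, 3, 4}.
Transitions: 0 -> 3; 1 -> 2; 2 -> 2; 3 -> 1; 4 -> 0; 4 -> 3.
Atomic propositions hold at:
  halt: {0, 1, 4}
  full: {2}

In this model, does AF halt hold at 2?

No

AF halt: least fixpoint, start Z0 = {0, 1, 4}, add states with every successor in Z. Z1 = {0, 1, 3, 4}; fixed.
Sat(AF halt) = {0, 1, 3, 4}
2 ∉ Sat(AF halt) = {0, 1, 3, 4}, so the formula does not hold at 2.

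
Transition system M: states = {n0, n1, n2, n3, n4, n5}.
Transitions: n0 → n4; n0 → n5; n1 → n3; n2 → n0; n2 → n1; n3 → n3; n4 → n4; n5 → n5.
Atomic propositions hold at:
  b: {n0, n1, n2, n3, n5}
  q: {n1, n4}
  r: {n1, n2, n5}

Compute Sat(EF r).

{n0, n1, n2, n5}

EF r: least fixpoint, start Z0 = {n1, n2, n5}, add states with some successor in Z. Z1 = {n0, n1, n2, n5}; fixed.
Sat(EF r) = {n0, n1, n2, n5}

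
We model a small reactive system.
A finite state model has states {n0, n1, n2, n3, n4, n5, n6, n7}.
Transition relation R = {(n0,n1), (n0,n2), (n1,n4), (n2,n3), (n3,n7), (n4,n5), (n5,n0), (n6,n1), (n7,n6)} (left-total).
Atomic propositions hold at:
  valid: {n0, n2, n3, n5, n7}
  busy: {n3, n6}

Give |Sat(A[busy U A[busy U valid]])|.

5

A[busy U valid]: least fixpoint, start Z0 = Sat(valid) = {n0, n2, n3, n5, n7}, add states in Sat(busy) with every successor in Z. Already a fixed point.
Sat(A[busy U valid]) = {n0, n2, n3, n5, n7}
A[busy U A[busy U valid]]: least fixpoint, start Z0 = Sat(A[busy U valid]) = {n0, n2, n3, n5, n7}, add states in Sat(busy) with every successor in Z. Already a fixed point.
Sat(A[busy U A[busy U valid]]) = {n0, n2, n3, n5, n7}
|Sat(A[busy U A[busy U valid]])| = |{n0, n2, n3, n5, n7}| = 5.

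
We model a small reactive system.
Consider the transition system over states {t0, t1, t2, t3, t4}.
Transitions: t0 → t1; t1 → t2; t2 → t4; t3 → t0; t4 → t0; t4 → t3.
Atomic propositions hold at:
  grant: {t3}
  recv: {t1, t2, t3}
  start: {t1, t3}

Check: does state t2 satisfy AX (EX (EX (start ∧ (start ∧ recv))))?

Sat(start ∧ recv) = {t1, t3}
Sat(start ∧ (start ∧ recv)) = {t1, t3}
Sat(EX (start ∧ (start ∧ recv))) = {s : some successor in {t1, t3}} = {t0, t4}
Sat(EX (EX (start ∧ (start ∧ recv)))) = {s : some successor in {t0, t4}} = {t2, t3, t4}
Sat(AX (EX (EX (start ∧ (start ∧ recv))))) = {s : every successor in {t2, t3, t4}} = {t1, t2}
t2 ∈ Sat(AX (EX (EX (start ∧ (start ∧ recv))))) = {t1, t2}, so the formula holds at t2.

Yes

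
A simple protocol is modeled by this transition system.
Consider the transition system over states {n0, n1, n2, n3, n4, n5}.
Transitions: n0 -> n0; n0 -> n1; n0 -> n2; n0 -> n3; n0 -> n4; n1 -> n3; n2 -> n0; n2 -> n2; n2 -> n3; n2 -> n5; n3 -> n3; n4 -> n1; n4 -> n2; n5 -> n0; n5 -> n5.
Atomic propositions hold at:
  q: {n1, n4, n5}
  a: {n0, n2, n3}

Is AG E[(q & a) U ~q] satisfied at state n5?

No

Sat(q & a) = ∅
Sat(~q) = {n0, n2, n3}
E[(q & a) U ~q]: least fixpoint, start Z0 = Sat(~q) = {n0, n2, n3}, add states in Sat(q & a) with some successor in Z. Already a fixed point.
Sat(E[(q & a) U ~q]) = {n0, n2, n3}
AG E[(q & a) U ~q]: greatest fixpoint, start Z0 = {n0, n2, n3}, keep only states in Sat with every successor in Z. Z1 = {n3}; fixed.
Sat(AG E[(q & a) U ~q]) = {n3}
n5 ∉ Sat(AG E[(q & a) U ~q]) = {n3}, so the formula does not hold at n5.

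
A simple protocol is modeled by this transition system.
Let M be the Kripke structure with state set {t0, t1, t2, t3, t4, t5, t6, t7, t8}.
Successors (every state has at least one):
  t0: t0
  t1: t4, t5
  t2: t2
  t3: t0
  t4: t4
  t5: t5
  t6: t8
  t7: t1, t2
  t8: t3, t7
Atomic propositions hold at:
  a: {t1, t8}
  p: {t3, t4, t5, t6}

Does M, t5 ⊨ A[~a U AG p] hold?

Sat(~a) = {t0, t2, t3, t4, t5, t6, t7}
AG p: greatest fixpoint, start Z0 = {t3, t4, t5, t6}, keep only states in Sat with every successor in Z. Z1 = {t4, t5}; fixed.
Sat(AG p) = {t4, t5}
A[~a U AG p]: least fixpoint, start Z0 = Sat(AG p) = {t4, t5}, add states in Sat(~a) with every successor in Z. Already a fixed point.
Sat(A[~a U AG p]) = {t4, t5}
t5 ∈ Sat(A[~a U AG p]) = {t4, t5}, so the formula holds at t5.

Yes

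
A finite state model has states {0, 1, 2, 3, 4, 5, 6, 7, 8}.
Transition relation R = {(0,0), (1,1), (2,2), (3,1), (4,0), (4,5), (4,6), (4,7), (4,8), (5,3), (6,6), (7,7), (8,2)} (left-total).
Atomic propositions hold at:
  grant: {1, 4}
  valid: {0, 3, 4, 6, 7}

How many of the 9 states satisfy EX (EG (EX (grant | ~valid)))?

6

Sat(~valid) = {1, 2, 5, 8}
Sat(grant | ~valid) = {1, 2, 4, 5, 8}
Sat(EX (grant | ~valid)) = {s : some successor in {1, 2, 4, 5, 8}} = {1, 2, 3, 4, 8}
EG (EX (grant | ~valid)): greatest fixpoint, start Z0 = {1, 2, 3, 4, 8}, keep only states in Sat with some successor in Z. Already a fixed point.
Sat(EG (EX (grant | ~valid))) = {1, 2, 3, 4, 8}
Sat(EX (EG (EX (grant | ~valid)))) = {s : some successor in {1, 2, 3, 4, 8}} = {1, 2, 3, 4, 5, 8}
|Sat(EX (EG (EX (grant | ~valid))))| = |{1, 2, 3, 4, 5, 8}| = 6.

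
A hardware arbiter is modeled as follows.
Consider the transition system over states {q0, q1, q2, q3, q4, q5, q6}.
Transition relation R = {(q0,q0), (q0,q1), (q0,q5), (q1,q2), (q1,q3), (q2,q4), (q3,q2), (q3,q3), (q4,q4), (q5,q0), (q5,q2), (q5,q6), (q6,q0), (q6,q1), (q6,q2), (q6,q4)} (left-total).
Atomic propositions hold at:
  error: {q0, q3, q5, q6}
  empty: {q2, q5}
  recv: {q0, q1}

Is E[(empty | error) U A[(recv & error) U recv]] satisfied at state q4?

Sat(empty | error) = {q0, q2, q3, q5, q6}
Sat(recv & error) = {q0}
A[(recv & error) U recv]: least fixpoint, start Z0 = Sat(recv) = {q0, q1}, add states in Sat(recv & error) with every successor in Z. Already a fixed point.
Sat(A[(recv & error) U recv]) = {q0, q1}
E[(empty | error) U A[(recv & error) U recv]]: least fixpoint, start Z0 = Sat(A[(recv & error) U recv]) = {q0, q1}, add states in Sat(empty | error) with some successor in Z. Z1 = {q0, q1, q5, q6}; fixed.
Sat(E[(empty | error) U A[(recv & error) U recv]]) = {q0, q1, q5, q6}
q4 ∉ Sat(E[(empty | error) U A[(recv & error) U recv]]) = {q0, q1, q5, q6}, so the formula does not hold at q4.

No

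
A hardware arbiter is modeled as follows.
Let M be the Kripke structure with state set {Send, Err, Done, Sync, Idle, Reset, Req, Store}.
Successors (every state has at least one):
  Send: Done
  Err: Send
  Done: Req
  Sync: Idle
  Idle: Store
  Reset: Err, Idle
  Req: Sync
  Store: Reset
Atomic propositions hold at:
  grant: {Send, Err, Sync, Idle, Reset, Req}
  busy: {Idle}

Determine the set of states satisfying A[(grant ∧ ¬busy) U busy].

{Sync, Idle, Req}

Sat(¬busy) = {Send, Err, Done, Sync, Reset, Req, Store}
Sat(grant ∧ ¬busy) = {Send, Err, Sync, Reset, Req}
A[(grant ∧ ¬busy) U busy]: least fixpoint, start Z0 = Sat(busy) = {Idle}, add states in Sat(grant ∧ ¬busy) with every successor in Z. Z1 = {Sync, Idle}; Z2 = {Sync, Idle, Req}; fixed.
Sat(A[(grant ∧ ¬busy) U busy]) = {Sync, Idle, Req}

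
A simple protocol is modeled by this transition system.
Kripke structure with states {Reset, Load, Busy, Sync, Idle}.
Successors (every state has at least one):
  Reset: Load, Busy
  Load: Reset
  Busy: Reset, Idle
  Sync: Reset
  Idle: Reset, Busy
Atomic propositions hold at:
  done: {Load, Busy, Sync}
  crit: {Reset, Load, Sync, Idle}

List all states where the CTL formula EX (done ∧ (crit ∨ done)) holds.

Sat(crit ∨ done) = {Reset, Load, Busy, Sync, Idle}
Sat(done ∧ (crit ∨ done)) = {Load, Busy, Sync}
Sat(EX (done ∧ (crit ∨ done))) = {s : some successor in {Load, Busy, Sync}} = {Reset, Idle}

{Reset, Idle}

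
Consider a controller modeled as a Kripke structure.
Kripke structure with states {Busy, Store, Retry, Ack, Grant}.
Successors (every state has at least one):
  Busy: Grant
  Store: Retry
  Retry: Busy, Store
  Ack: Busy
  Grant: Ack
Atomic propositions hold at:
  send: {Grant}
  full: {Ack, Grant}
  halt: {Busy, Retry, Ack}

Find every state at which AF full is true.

{Busy, Ack, Grant}

AF full: least fixpoint, start Z0 = {Ack, Grant}, add states with every successor in Z. Z1 = {Busy, Ack, Grant}; fixed.
Sat(AF full) = {Busy, Ack, Grant}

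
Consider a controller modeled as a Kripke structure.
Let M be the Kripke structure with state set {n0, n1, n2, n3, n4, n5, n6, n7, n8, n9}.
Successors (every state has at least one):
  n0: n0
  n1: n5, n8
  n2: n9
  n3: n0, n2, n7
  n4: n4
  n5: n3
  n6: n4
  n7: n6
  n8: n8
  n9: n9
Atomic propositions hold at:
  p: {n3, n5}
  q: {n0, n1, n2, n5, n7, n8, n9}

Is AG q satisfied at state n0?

AG q: greatest fixpoint, start Z0 = {n0, n1, n2, n5, n7, n8, n9}, keep only states in Sat with every successor in Z. Z1 = {n0, n1, n2, n8, n9}; Z2 = {n0, n2, n8, n9}; fixed.
Sat(AG q) = {n0, n2, n8, n9}
n0 ∈ Sat(AG q) = {n0, n2, n8, n9}, so the formula holds at n0.

Yes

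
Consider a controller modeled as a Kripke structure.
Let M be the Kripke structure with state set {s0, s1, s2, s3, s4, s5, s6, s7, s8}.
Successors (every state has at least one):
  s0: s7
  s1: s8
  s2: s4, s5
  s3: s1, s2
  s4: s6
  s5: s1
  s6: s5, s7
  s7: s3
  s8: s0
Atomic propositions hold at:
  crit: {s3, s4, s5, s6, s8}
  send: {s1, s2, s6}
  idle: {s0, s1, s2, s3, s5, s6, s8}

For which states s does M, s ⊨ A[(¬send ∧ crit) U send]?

{s1, s2, s3, s4, s5, s6}

Sat(¬send) = {s0, s3, s4, s5, s7, s8}
Sat(¬send ∧ crit) = {s3, s4, s5, s8}
A[(¬send ∧ crit) U send]: least fixpoint, start Z0 = Sat(send) = {s1, s2, s6}, add states in Sat(¬send ∧ crit) with every successor in Z. Z1 = {s1, s2, s3, s4, s5, s6}; fixed.
Sat(A[(¬send ∧ crit) U send]) = {s1, s2, s3, s4, s5, s6}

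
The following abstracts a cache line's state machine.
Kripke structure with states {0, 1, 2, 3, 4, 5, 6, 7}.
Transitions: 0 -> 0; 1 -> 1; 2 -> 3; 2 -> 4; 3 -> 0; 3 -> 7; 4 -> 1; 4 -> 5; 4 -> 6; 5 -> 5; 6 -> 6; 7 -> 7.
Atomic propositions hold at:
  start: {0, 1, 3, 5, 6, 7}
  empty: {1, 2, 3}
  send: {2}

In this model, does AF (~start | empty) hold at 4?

Sat(~start) = {2, 4}
Sat(~start | empty) = {1, 2, 3, 4}
AF (~start | empty): least fixpoint, start Z0 = {1, 2, 3, 4}, add states with every successor in Z. Already a fixed point.
Sat(AF (~start | empty)) = {1, 2, 3, 4}
4 ∈ Sat(AF (~start | empty)) = {1, 2, 3, 4}, so the formula holds at 4.

Yes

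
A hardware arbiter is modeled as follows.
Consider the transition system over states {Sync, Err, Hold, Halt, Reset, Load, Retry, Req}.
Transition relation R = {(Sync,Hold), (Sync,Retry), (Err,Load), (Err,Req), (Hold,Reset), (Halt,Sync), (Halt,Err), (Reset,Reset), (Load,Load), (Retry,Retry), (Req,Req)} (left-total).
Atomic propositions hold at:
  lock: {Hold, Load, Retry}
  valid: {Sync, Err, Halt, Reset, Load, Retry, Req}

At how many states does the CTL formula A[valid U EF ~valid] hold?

3

Sat(~valid) = {Hold}
EF ~valid: least fixpoint, start Z0 = {Hold}, add states with some successor in Z. Z1 = {Sync, Hold}; Z2 = {Sync, Hold, Halt}; fixed.
Sat(EF ~valid) = {Sync, Hold, Halt}
A[valid U EF ~valid]: least fixpoint, start Z0 = Sat(EF ~valid) = {Sync, Hold, Halt}, add states in Sat(valid) with every successor in Z. Already a fixed point.
Sat(A[valid U EF ~valid]) = {Sync, Hold, Halt}
|Sat(A[valid U EF ~valid])| = |{Sync, Hold, Halt}| = 3.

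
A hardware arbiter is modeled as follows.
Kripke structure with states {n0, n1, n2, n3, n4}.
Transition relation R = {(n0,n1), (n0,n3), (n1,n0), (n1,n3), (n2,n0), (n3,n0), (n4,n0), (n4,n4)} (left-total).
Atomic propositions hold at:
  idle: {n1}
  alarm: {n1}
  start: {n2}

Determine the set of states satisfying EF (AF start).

AF start: least fixpoint, start Z0 = {n2}, add states with every successor in Z. Already a fixed point.
Sat(AF start) = {n2}
EF (AF start): least fixpoint, start Z0 = {n2}, add states with some successor in Z. Already a fixed point.
Sat(EF (AF start)) = {n2}

{n2}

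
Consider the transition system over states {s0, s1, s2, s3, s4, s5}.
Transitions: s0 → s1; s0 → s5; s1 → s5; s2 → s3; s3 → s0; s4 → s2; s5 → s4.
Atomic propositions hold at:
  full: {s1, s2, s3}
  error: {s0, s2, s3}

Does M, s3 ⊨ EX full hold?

No

Sat(EX full) = {s : some successor in {s1, s2, s3}} = {s0, s2, s4}
s3 ∉ Sat(EX full) = {s0, s2, s4}, so the formula does not hold at s3.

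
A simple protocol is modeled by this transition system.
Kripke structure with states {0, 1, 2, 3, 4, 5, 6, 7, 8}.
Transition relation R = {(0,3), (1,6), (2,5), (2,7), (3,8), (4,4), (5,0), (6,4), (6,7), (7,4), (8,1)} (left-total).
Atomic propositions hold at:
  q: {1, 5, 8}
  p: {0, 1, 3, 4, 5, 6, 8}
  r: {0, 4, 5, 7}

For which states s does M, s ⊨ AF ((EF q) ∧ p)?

EF q: least fixpoint, start Z0 = {1, 5, 8}, add states with some successor in Z. Z1 = {1, 2, 3, 5, 8}; Z2 = {0, 1, 2, 3, 5, 8}; fixed.
Sat(EF q) = {0, 1, 2, 3, 5, 8}
Sat((EF q) ∧ p) = {0, 1, 3, 5, 8}
AF ((EF q) ∧ p): least fixpoint, start Z0 = {0, 1, 3, 5, 8}, add states with every successor in Z. Already a fixed point.
Sat(AF ((EF q) ∧ p)) = {0, 1, 3, 5, 8}

{0, 1, 3, 5, 8}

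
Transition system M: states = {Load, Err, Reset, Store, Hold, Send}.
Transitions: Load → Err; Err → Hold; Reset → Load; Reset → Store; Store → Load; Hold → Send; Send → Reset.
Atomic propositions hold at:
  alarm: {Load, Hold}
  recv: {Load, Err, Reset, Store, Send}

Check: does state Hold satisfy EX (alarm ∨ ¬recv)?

Sat(¬recv) = {Hold}
Sat(alarm ∨ ¬recv) = {Load, Hold}
Sat(EX (alarm ∨ ¬recv)) = {s : some successor in {Load, Hold}} = {Err, Reset, Store}
Hold ∉ Sat(EX (alarm ∨ ¬recv)) = {Err, Reset, Store}, so the formula does not hold at Hold.

No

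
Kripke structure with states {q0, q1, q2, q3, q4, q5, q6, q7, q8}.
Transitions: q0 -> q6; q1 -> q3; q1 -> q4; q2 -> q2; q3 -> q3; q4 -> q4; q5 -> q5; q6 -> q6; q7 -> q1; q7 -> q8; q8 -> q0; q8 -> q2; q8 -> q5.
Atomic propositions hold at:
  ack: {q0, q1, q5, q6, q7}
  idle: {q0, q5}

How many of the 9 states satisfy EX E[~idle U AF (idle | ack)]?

5

Sat(~idle) = {q1, q2, q3, q4, q6, q7, q8}
Sat(idle | ack) = {q0, q1, q5, q6, q7}
AF (idle | ack): least fixpoint, start Z0 = {q0, q1, q5, q6, q7}, add states with every successor in Z. Already a fixed point.
Sat(AF (idle | ack)) = {q0, q1, q5, q6, q7}
E[~idle U AF (idle | ack)]: least fixpoint, start Z0 = Sat(AF (idle | ack)) = {q0, q1, q5, q6, q7}, add states in Sat(~idle) with some successor in Z. Z1 = {q0, q1, q5, q6, q7, q8}; fixed.
Sat(E[~idle U AF (idle | ack)]) = {q0, q1, q5, q6, q7, q8}
Sat(EX E[~idle U AF (idle | ack)]) = {s : some successor in {q0, q1, q5, q6, q7, q8}} = {q0, q5, q6, q7, q8}
|Sat(EX E[~idle U AF (idle | ack)])| = |{q0, q5, q6, q7, q8}| = 5.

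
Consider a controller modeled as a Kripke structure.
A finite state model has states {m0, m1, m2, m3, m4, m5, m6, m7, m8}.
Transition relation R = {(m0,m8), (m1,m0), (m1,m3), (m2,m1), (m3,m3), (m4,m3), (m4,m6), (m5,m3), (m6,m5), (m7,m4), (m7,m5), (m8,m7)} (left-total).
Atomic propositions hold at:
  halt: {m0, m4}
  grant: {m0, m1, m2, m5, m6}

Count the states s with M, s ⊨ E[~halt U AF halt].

Sat(~halt) = {m1, m2, m3, m5, m6, m7, m8}
AF halt: least fixpoint, start Z0 = {m0, m4}, add states with every successor in Z. Already a fixed point.
Sat(AF halt) = {m0, m4}
E[~halt U AF halt]: least fixpoint, start Z0 = Sat(AF halt) = {m0, m4}, add states in Sat(~halt) with some successor in Z. Z1 = {m0, m1, m4, m7}; Z2 = {m0, m1, m2, m4, m7, m8}; fixed.
Sat(E[~halt U AF halt]) = {m0, m1, m2, m4, m7, m8}
|Sat(E[~halt U AF halt])| = |{m0, m1, m2, m4, m7, m8}| = 6.

6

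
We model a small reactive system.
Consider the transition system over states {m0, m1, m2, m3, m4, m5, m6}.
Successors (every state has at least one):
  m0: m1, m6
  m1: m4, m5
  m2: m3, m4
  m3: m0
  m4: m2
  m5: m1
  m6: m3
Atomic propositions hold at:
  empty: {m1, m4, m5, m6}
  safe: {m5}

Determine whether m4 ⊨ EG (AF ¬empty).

Sat(¬empty) = {m0, m2, m3}
AF ¬empty: least fixpoint, start Z0 = {m0, m2, m3}, add states with every successor in Z. Z1 = {m0, m2, m3, m4, m6}; fixed.
Sat(AF ¬empty) = {m0, m2, m3, m4, m6}
EG (AF ¬empty): greatest fixpoint, start Z0 = {m0, m2, m3, m4, m6}, keep only states in Sat with some successor in Z. Already a fixed point.
Sat(EG (AF ¬empty)) = {m0, m2, m3, m4, m6}
m4 ∈ Sat(EG (AF ¬empty)) = {m0, m2, m3, m4, m6}, so the formula holds at m4.

Yes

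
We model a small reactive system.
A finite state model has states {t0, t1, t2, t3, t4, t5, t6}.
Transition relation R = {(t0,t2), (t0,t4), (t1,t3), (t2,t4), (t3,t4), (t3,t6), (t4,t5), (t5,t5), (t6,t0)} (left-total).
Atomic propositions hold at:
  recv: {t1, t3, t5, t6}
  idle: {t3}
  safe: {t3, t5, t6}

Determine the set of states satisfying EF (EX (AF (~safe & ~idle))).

Sat(~safe) = {t0, t1, t2, t4}
Sat(~idle) = {t0, t1, t2, t4, t5, t6}
Sat(~safe & ~idle) = {t0, t1, t2, t4}
AF (~safe & ~idle): least fixpoint, start Z0 = {t0, t1, t2, t4}, add states with every successor in Z. Z1 = {t0, t1, t2, t4, t6}; Z2 = {t0, t1, t2, t3, t4, t6}; fixed.
Sat(AF (~safe & ~idle)) = {t0, t1, t2, t3, t4, t6}
Sat(EX (AF (~safe & ~idle))) = {s : some successor in {t0, t1, t2, t3, t4, t6}} = {t0, t1, t2, t3, t6}
EF (EX (AF (~safe & ~idle))): least fixpoint, start Z0 = {t0, t1, t2, t3, t6}, add states with some successor in Z. Already a fixed point.
Sat(EF (EX (AF (~safe & ~idle)))) = {t0, t1, t2, t3, t6}

{t0, t1, t2, t3, t6}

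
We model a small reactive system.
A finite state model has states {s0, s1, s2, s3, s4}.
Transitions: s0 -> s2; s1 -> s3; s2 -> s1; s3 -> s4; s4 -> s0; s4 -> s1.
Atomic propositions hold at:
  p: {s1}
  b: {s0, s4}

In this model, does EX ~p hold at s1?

Sat(~p) = {s0, s2, s3, s4}
Sat(EX ~p) = {s : some successor in {s0, s2, s3, s4}} = {s0, s1, s3, s4}
s1 ∈ Sat(EX ~p) = {s0, s1, s3, s4}, so the formula holds at s1.

Yes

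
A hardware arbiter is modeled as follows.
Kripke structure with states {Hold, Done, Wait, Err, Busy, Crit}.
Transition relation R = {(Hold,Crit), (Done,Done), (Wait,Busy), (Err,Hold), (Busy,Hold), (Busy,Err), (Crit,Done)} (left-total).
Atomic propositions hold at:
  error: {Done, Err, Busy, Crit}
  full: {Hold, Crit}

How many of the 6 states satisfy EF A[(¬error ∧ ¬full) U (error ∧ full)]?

5

Sat(¬error) = {Hold, Wait}
Sat(¬full) = {Done, Wait, Err, Busy}
Sat(¬error ∧ ¬full) = {Wait}
Sat(error ∧ full) = {Crit}
A[(¬error ∧ ¬full) U (error ∧ full)]: least fixpoint, start Z0 = Sat((error ∧ full)) = {Crit}, add states in Sat(¬error ∧ ¬full) with every successor in Z. Already a fixed point.
Sat(A[(¬error ∧ ¬full) U (error ∧ full)]) = {Crit}
EF A[(¬error ∧ ¬full) U (error ∧ full)]: least fixpoint, start Z0 = {Crit}, add states with some successor in Z. Z1 = {Hold, Crit}; Z2 = {Hold, Err, Busy, Crit}; Z3 = {Hold, Wait, Err, Busy, Crit}; fixed.
Sat(EF A[(¬error ∧ ¬full) U (error ∧ full)]) = {Hold, Wait, Err, Busy, Crit}
|Sat(EF A[(¬error ∧ ¬full) U (error ∧ full)])| = |{Hold, Wait, Err, Busy, Crit}| = 5.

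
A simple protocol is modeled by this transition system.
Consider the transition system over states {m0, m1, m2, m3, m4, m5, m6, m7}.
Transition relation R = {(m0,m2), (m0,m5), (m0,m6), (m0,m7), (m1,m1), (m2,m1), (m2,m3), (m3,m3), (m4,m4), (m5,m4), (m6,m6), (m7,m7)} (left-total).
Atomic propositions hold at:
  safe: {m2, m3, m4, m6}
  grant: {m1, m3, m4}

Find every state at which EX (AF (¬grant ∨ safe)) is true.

{m0, m2, m3, m4, m5, m6, m7}

Sat(¬grant) = {m0, m2, m5, m6, m7}
Sat(¬grant ∨ safe) = {m0, m2, m3, m4, m5, m6, m7}
AF (¬grant ∨ safe): least fixpoint, start Z0 = {m0, m2, m3, m4, m5, m6, m7}, add states with every successor in Z. Already a fixed point.
Sat(AF (¬grant ∨ safe)) = {m0, m2, m3, m4, m5, m6, m7}
Sat(EX (AF (¬grant ∨ safe))) = {s : some successor in {m0, m2, m3, m4, m5, m6, m7}} = {m0, m2, m3, m4, m5, m6, m7}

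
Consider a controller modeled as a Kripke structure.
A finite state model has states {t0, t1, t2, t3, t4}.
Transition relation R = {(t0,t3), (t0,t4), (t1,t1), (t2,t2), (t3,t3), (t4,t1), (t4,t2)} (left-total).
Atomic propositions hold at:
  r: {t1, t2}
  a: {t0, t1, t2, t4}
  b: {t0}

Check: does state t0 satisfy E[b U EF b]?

EF b: least fixpoint, start Z0 = {t0}, add states with some successor in Z. Already a fixed point.
Sat(EF b) = {t0}
E[b U EF b]: least fixpoint, start Z0 = Sat(EF b) = {t0}, add states in Sat(b) with some successor in Z. Already a fixed point.
Sat(E[b U EF b]) = {t0}
t0 ∈ Sat(E[b U EF b]) = {t0}, so the formula holds at t0.

Yes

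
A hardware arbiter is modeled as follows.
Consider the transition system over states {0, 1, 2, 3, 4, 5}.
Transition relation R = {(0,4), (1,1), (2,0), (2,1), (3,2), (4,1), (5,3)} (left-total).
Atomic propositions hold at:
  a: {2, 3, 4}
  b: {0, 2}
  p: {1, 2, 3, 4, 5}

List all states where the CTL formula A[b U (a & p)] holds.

Sat(a & p) = {2, 3, 4}
A[b U (a & p)]: least fixpoint, start Z0 = Sat((a & p)) = {2, 3, 4}, add states in Sat(b) with every successor in Z. Z1 = {0, 2, 3, 4}; fixed.
Sat(A[b U (a & p)]) = {0, 2, 3, 4}

{0, 2, 3, 4}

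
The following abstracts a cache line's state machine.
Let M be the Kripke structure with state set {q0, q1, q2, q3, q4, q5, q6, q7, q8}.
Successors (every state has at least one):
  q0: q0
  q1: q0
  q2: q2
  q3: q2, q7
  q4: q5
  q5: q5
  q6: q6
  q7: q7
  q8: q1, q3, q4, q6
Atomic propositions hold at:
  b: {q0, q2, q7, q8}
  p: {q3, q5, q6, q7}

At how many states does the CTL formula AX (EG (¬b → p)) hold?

8

Sat(¬b) = {q1, q3, q4, q5, q6}
Sat(¬b → p) = {q0, q2, q3, q5, q6, q7, q8}
EG (¬b → p): greatest fixpoint, start Z0 = {q0, q2, q3, q5, q6, q7, q8}, keep only states in Sat with some successor in Z. Already a fixed point.
Sat(EG (¬b → p)) = {q0, q2, q3, q5, q6, q7, q8}
Sat(AX (EG (¬b → p))) = {s : every successor in {q0, q2, q3, q5, q6, q7, q8}} = {q0, q1, q2, q3, q4, q5, q6, q7}
|Sat(AX (EG (¬b → p)))| = |{q0, q1, q2, q3, q4, q5, q6, q7}| = 8.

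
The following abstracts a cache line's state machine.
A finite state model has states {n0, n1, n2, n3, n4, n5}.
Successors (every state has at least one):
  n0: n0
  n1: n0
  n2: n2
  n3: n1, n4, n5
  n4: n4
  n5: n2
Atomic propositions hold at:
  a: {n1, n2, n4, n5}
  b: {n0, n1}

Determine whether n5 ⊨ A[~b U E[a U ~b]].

Sat(~b) = {n2, n3, n4, n5}
E[a U ~b]: least fixpoint, start Z0 = Sat(~b) = {n2, n3, n4, n5}, add states in Sat(a) with some successor in Z. Already a fixed point.
Sat(E[a U ~b]) = {n2, n3, n4, n5}
A[~b U E[a U ~b]]: least fixpoint, start Z0 = Sat(E[a U ~b]) = {n2, n3, n4, n5}, add states in Sat(~b) with every successor in Z. Already a fixed point.
Sat(A[~b U E[a U ~b]]) = {n2, n3, n4, n5}
n5 ∈ Sat(A[~b U E[a U ~b]]) = {n2, n3, n4, n5}, so the formula holds at n5.

Yes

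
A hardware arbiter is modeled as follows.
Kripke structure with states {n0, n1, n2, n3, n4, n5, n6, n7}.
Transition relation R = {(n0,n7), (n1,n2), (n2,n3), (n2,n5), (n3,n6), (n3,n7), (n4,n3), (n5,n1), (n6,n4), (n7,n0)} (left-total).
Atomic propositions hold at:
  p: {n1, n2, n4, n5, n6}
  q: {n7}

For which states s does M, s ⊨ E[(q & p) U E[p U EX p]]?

{n1, n2, n3, n4, n5, n6}

Sat(q & p) = ∅
Sat(EX p) = {s : some successor in {n1, n2, n4, n5, n6}} = {n1, n2, n3, n5, n6}
E[p U EX p]: least fixpoint, start Z0 = Sat(EX p) = {n1, n2, n3, n5, n6}, add states in Sat(p) with some successor in Z. Z1 = {n1, n2, n3, n4, n5, n6}; fixed.
Sat(E[p U EX p]) = {n1, n2, n3, n4, n5, n6}
E[(q & p) U E[p U EX p]]: least fixpoint, start Z0 = Sat(E[p U EX p]) = {n1, n2, n3, n4, n5, n6}, add states in Sat(q & p) with some successor in Z. Already a fixed point.
Sat(E[(q & p) U E[p U EX p]]) = {n1, n2, n3, n4, n5, n6}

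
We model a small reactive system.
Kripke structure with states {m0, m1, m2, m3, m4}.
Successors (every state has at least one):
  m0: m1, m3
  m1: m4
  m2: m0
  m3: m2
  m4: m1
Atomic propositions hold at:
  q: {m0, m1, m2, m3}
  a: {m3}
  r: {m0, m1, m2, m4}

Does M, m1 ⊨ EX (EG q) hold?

No

EG q: greatest fixpoint, start Z0 = {m0, m1, m2, m3}, keep only states in Sat with some successor in Z. Z1 = {m0, m2, m3}; fixed.
Sat(EG q) = {m0, m2, m3}
Sat(EX (EG q)) = {s : some successor in {m0, m2, m3}} = {m0, m2, m3}
m1 ∉ Sat(EX (EG q)) = {m0, m2, m3}, so the formula does not hold at m1.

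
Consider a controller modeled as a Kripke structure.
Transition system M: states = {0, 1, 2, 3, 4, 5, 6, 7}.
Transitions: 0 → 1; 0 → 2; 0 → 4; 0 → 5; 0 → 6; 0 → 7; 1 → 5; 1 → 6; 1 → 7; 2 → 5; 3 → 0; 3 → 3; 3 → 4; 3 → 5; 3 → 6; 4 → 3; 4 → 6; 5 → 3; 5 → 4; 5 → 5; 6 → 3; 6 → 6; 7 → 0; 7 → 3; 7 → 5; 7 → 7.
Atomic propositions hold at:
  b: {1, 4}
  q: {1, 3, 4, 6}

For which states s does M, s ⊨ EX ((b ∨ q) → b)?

{0, 1, 2, 3, 5, 7}

Sat(b ∨ q) = {1, 3, 4, 6}
Sat((b ∨ q) → b) = {0, 1, 2, 4, 5, 7}
Sat(EX ((b ∨ q) → b)) = {s : some successor in {0, 1, 2, 4, 5, 7}} = {0, 1, 2, 3, 5, 7}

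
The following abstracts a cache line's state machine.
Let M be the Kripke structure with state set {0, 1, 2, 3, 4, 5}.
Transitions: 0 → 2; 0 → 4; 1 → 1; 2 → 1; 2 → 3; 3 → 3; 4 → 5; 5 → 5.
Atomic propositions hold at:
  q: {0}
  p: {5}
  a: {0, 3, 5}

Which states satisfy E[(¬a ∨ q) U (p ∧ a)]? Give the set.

{0, 4, 5}

Sat(¬a) = {1, 2, 4}
Sat(¬a ∨ q) = {0, 1, 2, 4}
Sat(p ∧ a) = {5}
E[(¬a ∨ q) U (p ∧ a)]: least fixpoint, start Z0 = Sat((p ∧ a)) = {5}, add states in Sat(¬a ∨ q) with some successor in Z. Z1 = {4, 5}; Z2 = {0, 4, 5}; fixed.
Sat(E[(¬a ∨ q) U (p ∧ a)]) = {0, 4, 5}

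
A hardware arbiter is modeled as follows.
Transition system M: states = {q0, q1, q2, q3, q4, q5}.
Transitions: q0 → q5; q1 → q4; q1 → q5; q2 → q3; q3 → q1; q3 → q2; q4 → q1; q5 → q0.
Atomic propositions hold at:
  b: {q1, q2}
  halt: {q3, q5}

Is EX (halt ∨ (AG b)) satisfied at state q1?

AG b: greatest fixpoint, start Z0 = {q1, q2}, keep only states in Sat with every successor in Z. Z1 = ∅; fixed.
Sat(AG b) = ∅
Sat(halt ∨ (AG b)) = {q3, q5}
Sat(EX (halt ∨ (AG b))) = {s : some successor in {q3, q5}} = {q0, q1, q2}
q1 ∈ Sat(EX (halt ∨ (AG b))) = {q0, q1, q2}, so the formula holds at q1.

Yes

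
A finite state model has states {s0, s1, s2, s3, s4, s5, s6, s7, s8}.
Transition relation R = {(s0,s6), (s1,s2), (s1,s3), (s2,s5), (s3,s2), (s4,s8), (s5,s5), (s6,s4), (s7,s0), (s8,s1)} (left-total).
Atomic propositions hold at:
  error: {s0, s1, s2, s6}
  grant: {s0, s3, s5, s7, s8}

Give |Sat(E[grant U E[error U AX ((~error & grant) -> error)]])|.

Sat(~error) = {s3, s4, s5, s7, s8}
Sat(~error & grant) = {s3, s5, s7, s8}
Sat((~error & grant) -> error) = {s0, s1, s2, s4, s6}
Sat(AX ((~error & grant) -> error)) = {s : every successor in {s0, s1, s2, s4, s6}} = {s0, s3, s6, s7, s8}
E[error U AX ((~error & grant) -> error)]: least fixpoint, start Z0 = Sat(AX ((~error & grant) -> error)) = {s0, s3, s6, s7, s8}, add states in Sat(error) with some successor in Z. Z1 = {s0, s1, s3, s6, s7, s8}; fixed.
Sat(E[error U AX ((~error & grant) -> error)]) = {s0, s1, s3, s6, s7, s8}
E[grant U E[error U AX ((~error & grant) -> error)]]: least fixpoint, start Z0 = Sat(E[error U AX ((~error & grant) -> error)]) = {s0, s1, s3, s6, s7, s8}, add states in Sat(grant) with some successor in Z. Already a fixed point.
Sat(E[grant U E[error U AX ((~error & grant) -> error)]]) = {s0, s1, s3, s6, s7, s8}
|Sat(E[grant U E[error U AX ((~error & grant) -> error)]])| = |{s0, s1, s3, s6, s7, s8}| = 6.

6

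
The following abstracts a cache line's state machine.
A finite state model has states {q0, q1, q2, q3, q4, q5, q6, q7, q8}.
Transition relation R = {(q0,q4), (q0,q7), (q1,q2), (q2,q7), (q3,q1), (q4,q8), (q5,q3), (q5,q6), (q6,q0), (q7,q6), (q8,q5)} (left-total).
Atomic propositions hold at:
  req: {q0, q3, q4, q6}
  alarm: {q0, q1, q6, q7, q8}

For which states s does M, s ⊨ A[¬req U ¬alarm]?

Sat(¬req) = {q1, q2, q5, q7, q8}
Sat(¬alarm) = {q2, q3, q4, q5}
A[¬req U ¬alarm]: least fixpoint, start Z0 = Sat(¬alarm) = {q2, q3, q4, q5}, add states in Sat(¬req) with every successor in Z. Z1 = {q1, q2, q3, q4, q5, q8}; fixed.
Sat(A[¬req U ¬alarm]) = {q1, q2, q3, q4, q5, q8}

{q1, q2, q3, q4, q5, q8}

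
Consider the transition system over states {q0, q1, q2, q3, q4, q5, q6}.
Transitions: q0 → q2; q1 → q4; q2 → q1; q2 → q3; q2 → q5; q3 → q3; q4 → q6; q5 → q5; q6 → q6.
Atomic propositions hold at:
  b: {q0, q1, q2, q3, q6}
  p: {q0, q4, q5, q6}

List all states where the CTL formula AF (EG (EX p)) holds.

Sat(EX p) = {s : some successor in {q0, q4, q5, q6}} = {q1, q2, q4, q5, q6}
EG (EX p): greatest fixpoint, start Z0 = {q1, q2, q4, q5, q6}, keep only states in Sat with some successor in Z. Already a fixed point.
Sat(EG (EX p)) = {q1, q2, q4, q5, q6}
AF (EG (EX p)): least fixpoint, start Z0 = {q1, q2, q4, q5, q6}, add states with every successor in Z. Z1 = {q0, q1, q2, q4, q5, q6}; fixed.
Sat(AF (EG (EX p))) = {q0, q1, q2, q4, q5, q6}

{q0, q1, q2, q4, q5, q6}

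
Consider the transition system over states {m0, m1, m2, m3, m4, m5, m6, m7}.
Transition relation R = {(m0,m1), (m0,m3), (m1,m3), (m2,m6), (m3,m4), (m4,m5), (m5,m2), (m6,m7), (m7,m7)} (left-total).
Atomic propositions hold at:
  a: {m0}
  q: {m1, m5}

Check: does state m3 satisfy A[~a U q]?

Sat(~a) = {m1, m2, m3, m4, m5, m6, m7}
A[~a U q]: least fixpoint, start Z0 = Sat(q) = {m1, m5}, add states in Sat(~a) with every successor in Z. Z1 = {m1, m4, m5}; Z2 = {m1, m3, m4, m5}; fixed.
Sat(A[~a U q]) = {m1, m3, m4, m5}
m3 ∈ Sat(A[~a U q]) = {m1, m3, m4, m5}, so the formula holds at m3.

Yes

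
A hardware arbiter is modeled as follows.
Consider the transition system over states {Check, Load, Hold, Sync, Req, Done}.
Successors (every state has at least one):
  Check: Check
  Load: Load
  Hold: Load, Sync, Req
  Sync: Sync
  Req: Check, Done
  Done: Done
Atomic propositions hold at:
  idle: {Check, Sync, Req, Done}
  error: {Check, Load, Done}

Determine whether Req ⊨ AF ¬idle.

No

Sat(¬idle) = {Load, Hold}
AF ¬idle: least fixpoint, start Z0 = {Load, Hold}, add states with every successor in Z. Already a fixed point.
Sat(AF ¬idle) = {Load, Hold}
Req ∉ Sat(AF ¬idle) = {Load, Hold}, so the formula does not hold at Req.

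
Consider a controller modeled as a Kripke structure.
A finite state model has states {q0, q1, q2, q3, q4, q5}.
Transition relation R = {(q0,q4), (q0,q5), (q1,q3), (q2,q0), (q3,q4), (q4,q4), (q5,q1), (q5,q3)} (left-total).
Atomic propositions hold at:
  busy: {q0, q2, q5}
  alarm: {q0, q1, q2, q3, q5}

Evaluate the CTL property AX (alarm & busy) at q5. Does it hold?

No

Sat(alarm & busy) = {q0, q2, q5}
Sat(AX (alarm & busy)) = {s : every successor in {q0, q2, q5}} = {q2}
q5 ∉ Sat(AX (alarm & busy)) = {q2}, so the formula does not hold at q5.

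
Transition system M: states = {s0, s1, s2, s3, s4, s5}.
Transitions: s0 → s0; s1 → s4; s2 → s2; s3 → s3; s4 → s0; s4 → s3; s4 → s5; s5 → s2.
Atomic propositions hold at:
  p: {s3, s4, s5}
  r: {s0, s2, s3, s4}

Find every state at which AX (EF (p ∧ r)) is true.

{s1, s3}

Sat(p ∧ r) = {s3, s4}
EF (p ∧ r): least fixpoint, start Z0 = {s3, s4}, add states with some successor in Z. Z1 = {s1, s3, s4}; fixed.
Sat(EF (p ∧ r)) = {s1, s3, s4}
Sat(AX (EF (p ∧ r))) = {s : every successor in {s1, s3, s4}} = {s1, s3}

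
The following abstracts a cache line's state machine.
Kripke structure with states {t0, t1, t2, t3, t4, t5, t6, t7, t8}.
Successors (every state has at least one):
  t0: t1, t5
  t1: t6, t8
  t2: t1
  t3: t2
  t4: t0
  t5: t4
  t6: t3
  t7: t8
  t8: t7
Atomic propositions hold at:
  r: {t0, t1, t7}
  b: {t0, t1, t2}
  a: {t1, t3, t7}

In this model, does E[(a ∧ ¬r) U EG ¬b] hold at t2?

Sat(¬r) = {t2, t3, t4, t5, t6, t8}
Sat(a ∧ ¬r) = {t3}
Sat(¬b) = {t3, t4, t5, t6, t7, t8}
EG ¬b: greatest fixpoint, start Z0 = {t3, t4, t5, t6, t7, t8}, keep only states in Sat with some successor in Z. Z1 = {t5, t6, t7, t8}; Z2 = {t7, t8}; fixed.
Sat(EG ¬b) = {t7, t8}
E[(a ∧ ¬r) U EG ¬b]: least fixpoint, start Z0 = Sat(EG ¬b) = {t7, t8}, add states in Sat(a ∧ ¬r) with some successor in Z. Already a fixed point.
Sat(E[(a ∧ ¬r) U EG ¬b]) = {t7, t8}
t2 ∉ Sat(E[(a ∧ ¬r) U EG ¬b]) = {t7, t8}, so the formula does not hold at t2.

No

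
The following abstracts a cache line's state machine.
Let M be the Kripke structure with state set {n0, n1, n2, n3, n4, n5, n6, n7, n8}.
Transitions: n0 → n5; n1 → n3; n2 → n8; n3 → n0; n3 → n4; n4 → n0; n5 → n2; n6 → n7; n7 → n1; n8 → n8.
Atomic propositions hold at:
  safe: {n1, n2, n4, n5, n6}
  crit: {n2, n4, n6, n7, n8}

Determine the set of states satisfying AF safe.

{n0, n1, n2, n3, n4, n5, n6, n7}

AF safe: least fixpoint, start Z0 = {n1, n2, n4, n5, n6}, add states with every successor in Z. Z1 = {n0, n1, n2, n4, n5, n6, n7}; Z2 = {n0, n1, n2, n3, n4, n5, n6, n7}; fixed.
Sat(AF safe) = {n0, n1, n2, n3, n4, n5, n6, n7}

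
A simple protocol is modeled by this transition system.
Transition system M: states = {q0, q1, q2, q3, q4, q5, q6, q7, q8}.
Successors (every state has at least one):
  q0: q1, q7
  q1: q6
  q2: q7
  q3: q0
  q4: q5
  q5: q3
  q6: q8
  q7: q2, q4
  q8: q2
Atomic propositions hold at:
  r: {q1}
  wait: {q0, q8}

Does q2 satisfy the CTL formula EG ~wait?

Sat(~wait) = {q1, q2, q3, q4, q5, q6, q7}
EG ~wait: greatest fixpoint, start Z0 = {q1, q2, q3, q4, q5, q6, q7}, keep only states in Sat with some successor in Z. Z1 = {q1, q2, q4, q5, q7}; Z2 = {q2, q4, q7}; Z3 = {q2, q7}; fixed.
Sat(EG ~wait) = {q2, q7}
q2 ∈ Sat(EG ~wait) = {q2, q7}, so the formula holds at q2.

Yes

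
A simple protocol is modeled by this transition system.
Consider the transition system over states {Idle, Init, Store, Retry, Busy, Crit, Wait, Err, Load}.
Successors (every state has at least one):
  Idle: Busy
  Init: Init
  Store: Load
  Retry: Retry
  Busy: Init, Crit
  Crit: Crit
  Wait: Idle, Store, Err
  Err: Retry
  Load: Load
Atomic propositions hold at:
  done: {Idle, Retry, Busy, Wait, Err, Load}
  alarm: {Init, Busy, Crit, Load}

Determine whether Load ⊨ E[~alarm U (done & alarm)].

Sat(~alarm) = {Idle, Store, Retry, Wait, Err}
Sat(done & alarm) = {Busy, Load}
E[~alarm U (done & alarm)]: least fixpoint, start Z0 = Sat((done & alarm)) = {Busy, Load}, add states in Sat(~alarm) with some successor in Z. Z1 = {Idle, Store, Busy, Load}; Z2 = {Idle, Store, Busy, Wait, Load}; fixed.
Sat(E[~alarm U (done & alarm)]) = {Idle, Store, Busy, Wait, Load}
Load ∈ Sat(E[~alarm U (done & alarm)]) = {Idle, Store, Busy, Wait, Load}, so the formula holds at Load.

Yes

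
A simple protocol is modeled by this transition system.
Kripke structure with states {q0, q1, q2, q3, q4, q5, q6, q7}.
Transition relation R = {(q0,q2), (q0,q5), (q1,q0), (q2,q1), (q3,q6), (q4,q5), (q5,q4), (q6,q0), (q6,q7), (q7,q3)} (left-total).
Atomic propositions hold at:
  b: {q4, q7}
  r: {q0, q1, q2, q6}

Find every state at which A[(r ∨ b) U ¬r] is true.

Sat(r ∨ b) = {q0, q1, q2, q4, q6, q7}
Sat(¬r) = {q3, q4, q5, q7}
A[(r ∨ b) U ¬r]: least fixpoint, start Z0 = Sat(¬r) = {q3, q4, q5, q7}, add states in Sat(r ∨ b) with every successor in Z. Already a fixed point.
Sat(A[(r ∨ b) U ¬r]) = {q3, q4, q5, q7}

{q3, q4, q5, q7}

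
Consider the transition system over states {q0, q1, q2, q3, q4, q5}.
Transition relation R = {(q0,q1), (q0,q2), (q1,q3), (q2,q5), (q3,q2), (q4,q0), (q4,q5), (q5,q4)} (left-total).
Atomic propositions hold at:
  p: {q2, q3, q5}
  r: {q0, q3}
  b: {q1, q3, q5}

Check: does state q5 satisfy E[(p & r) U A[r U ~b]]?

No

Sat(p & r) = {q3}
Sat(~b) = {q0, q2, q4}
A[r U ~b]: least fixpoint, start Z0 = Sat(~b) = {q0, q2, q4}, add states in Sat(r) with every successor in Z. Z1 = {q0, q2, q3, q4}; fixed.
Sat(A[r U ~b]) = {q0, q2, q3, q4}
E[(p & r) U A[r U ~b]]: least fixpoint, start Z0 = Sat(A[r U ~b]) = {q0, q2, q3, q4}, add states in Sat(p & r) with some successor in Z. Already a fixed point.
Sat(E[(p & r) U A[r U ~b]]) = {q0, q2, q3, q4}
q5 ∉ Sat(E[(p & r) U A[r U ~b]]) = {q0, q2, q3, q4}, so the formula does not hold at q5.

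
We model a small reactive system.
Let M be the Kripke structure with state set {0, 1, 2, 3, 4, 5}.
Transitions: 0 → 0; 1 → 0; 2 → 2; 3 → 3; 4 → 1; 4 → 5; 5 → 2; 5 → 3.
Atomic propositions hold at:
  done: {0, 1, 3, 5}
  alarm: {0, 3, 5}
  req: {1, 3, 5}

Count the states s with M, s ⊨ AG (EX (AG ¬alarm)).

Sat(¬alarm) = {1, 2, 4}
AG ¬alarm: greatest fixpoint, start Z0 = {1, 2, 4}, keep only states in Sat with every successor in Z. Z1 = {2}; fixed.
Sat(AG ¬alarm) = {2}
Sat(EX (AG ¬alarm)) = {s : some successor in {2}} = {2, 5}
AG (EX (AG ¬alarm)): greatest fixpoint, start Z0 = {2, 5}, keep only states in Sat with every successor in Z. Z1 = {2}; fixed.
Sat(AG (EX (AG ¬alarm))) = {2}
|Sat(AG (EX (AG ¬alarm)))| = |{2}| = 1.

1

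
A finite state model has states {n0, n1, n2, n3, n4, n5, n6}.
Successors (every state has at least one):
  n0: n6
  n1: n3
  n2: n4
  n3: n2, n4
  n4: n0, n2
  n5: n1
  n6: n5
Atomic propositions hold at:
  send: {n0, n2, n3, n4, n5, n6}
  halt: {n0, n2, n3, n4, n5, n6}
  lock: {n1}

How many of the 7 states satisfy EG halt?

3

EG halt: greatest fixpoint, start Z0 = {n0, n2, n3, n4, n5, n6}, keep only states in Sat with some successor in Z. Z1 = {n0, n2, n3, n4, n6}; Z2 = {n0, n2, n3, n4}; Z3 = {n2, n3, n4}; fixed.
Sat(EG halt) = {n2, n3, n4}
|Sat(EG halt)| = |{n2, n3, n4}| = 3.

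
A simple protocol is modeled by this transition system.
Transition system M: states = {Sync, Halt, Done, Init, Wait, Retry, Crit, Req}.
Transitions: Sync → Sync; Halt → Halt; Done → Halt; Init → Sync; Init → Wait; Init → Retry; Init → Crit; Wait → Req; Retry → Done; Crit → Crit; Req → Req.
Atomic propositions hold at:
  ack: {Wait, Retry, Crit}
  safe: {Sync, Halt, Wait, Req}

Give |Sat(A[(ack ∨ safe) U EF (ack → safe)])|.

Sat(ack ∨ safe) = {Sync, Halt, Wait, Retry, Crit, Req}
Sat(ack → safe) = {Sync, Halt, Done, Init, Wait, Req}
EF (ack → safe): least fixpoint, start Z0 = {Sync, Halt, Done, Init, Wait, Req}, add states with some successor in Z. Z1 = {Sync, Halt, Done, Init, Wait, Retry, Req}; fixed.
Sat(EF (ack → safe)) = {Sync, Halt, Done, Init, Wait, Retry, Req}
A[(ack ∨ safe) U EF (ack → safe)]: least fixpoint, start Z0 = Sat(EF (ack → safe)) = {Sync, Halt, Done, Init, Wait, Retry, Req}, add states in Sat(ack ∨ safe) with every successor in Z. Already a fixed point.
Sat(A[(ack ∨ safe) U EF (ack → safe)]) = {Sync, Halt, Done, Init, Wait, Retry, Req}
|Sat(A[(ack ∨ safe) U EF (ack → safe)])| = |{Sync, Halt, Done, Init, Wait, Retry, Req}| = 7.

7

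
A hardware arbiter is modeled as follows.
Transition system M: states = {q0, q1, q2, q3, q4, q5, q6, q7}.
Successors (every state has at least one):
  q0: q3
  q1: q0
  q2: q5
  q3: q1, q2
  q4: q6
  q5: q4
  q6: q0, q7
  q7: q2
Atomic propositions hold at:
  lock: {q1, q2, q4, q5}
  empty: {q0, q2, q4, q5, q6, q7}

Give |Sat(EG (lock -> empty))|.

Sat(lock -> empty) = {q0, q2, q3, q4, q5, q6, q7}
EG (lock -> empty): greatest fixpoint, start Z0 = {q0, q2, q3, q4, q5, q6, q7}, keep only states in Sat with some successor in Z. Already a fixed point.
Sat(EG (lock -> empty)) = {q0, q2, q3, q4, q5, q6, q7}
|Sat(EG (lock -> empty))| = |{q0, q2, q3, q4, q5, q6, q7}| = 7.

7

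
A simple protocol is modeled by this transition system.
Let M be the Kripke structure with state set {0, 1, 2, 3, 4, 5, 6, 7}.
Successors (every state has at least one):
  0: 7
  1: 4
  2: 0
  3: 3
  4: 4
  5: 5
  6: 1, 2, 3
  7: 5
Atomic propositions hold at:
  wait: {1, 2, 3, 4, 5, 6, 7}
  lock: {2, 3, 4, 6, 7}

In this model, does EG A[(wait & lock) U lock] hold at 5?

No

Sat(wait & lock) = {2, 3, 4, 6, 7}
A[(wait & lock) U lock]: least fixpoint, start Z0 = Sat(lock) = {2, 3, 4, 6, 7}, add states in Sat(wait & lock) with every successor in Z. Already a fixed point.
Sat(A[(wait & lock) U lock]) = {2, 3, 4, 6, 7}
EG A[(wait & lock) U lock]: greatest fixpoint, start Z0 = {2, 3, 4, 6, 7}, keep only states in Sat with some successor in Z. Z1 = {3, 4, 6}; fixed.
Sat(EG A[(wait & lock) U lock]) = {3, 4, 6}
5 ∉ Sat(EG A[(wait & lock) U lock]) = {3, 4, 6}, so the formula does not hold at 5.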